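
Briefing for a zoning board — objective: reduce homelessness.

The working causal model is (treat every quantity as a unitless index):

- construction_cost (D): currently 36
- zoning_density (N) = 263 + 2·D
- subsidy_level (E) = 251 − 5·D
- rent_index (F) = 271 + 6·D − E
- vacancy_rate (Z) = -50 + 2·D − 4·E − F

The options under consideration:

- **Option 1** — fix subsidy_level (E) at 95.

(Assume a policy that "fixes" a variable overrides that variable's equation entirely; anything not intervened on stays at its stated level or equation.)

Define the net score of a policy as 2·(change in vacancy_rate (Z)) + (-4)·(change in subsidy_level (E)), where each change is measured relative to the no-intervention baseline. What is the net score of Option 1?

Baseline:
  D = 36
  E = 251 − 5·36 = 71
  F = 271 + 6·36 − 71 = 416
  Z = -50 + 2·36 − 4·71 − 416 = -678
Option 1 (E := 95):
  D = 36
  E = 95
  F = 271 + 6·36 − 95 = 392
  Z = -50 + 2·36 − 4·95 − 392 = -750
ΔZ = -750 − (-678) = -72; ΔE = 95 − 71 = 24
Score = 2·(-72) + (-4)·24 = -240

-240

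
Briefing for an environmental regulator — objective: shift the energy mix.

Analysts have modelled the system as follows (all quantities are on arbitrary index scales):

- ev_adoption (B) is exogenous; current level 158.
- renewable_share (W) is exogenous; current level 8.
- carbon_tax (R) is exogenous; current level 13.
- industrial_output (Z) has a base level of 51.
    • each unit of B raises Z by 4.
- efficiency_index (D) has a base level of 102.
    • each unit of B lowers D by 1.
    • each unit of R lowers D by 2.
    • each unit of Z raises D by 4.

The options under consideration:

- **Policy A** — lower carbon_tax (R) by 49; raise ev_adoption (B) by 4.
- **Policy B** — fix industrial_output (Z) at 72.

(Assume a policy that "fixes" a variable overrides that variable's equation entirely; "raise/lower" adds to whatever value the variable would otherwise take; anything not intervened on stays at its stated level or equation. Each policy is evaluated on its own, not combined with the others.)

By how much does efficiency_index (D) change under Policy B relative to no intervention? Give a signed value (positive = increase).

Baseline:
  B = 158
  R = 13
  Z = 51 + 4·158 = 683
  D = 102 − 158 − 2·13 + 4·683 = 2650
Policy B (Z := 72):
  B = 158
  R = 13
  Z = 72
  D = 102 − 158 − 2·13 + 4·72 = 206
Change in D: 206 − 2650 = -2444

-2444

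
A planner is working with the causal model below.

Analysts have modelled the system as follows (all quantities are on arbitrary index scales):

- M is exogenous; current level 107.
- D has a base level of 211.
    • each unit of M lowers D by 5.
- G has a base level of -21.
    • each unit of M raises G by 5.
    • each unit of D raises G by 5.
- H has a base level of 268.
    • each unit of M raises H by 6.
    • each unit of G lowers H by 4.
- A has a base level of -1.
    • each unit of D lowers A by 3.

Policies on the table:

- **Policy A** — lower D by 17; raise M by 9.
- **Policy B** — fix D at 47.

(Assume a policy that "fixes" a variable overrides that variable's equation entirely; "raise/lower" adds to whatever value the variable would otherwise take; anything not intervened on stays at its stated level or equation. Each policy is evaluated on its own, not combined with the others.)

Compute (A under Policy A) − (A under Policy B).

1299

Policy A (D − 17, M + 9):
  M = 107 + 9 = 116
  D = 211 − 5·116 (−17 from intervention) = -386
  A = -1 − 3·(-386) = 1157
Policy B (D := 47):
  M = 107
  D = 47
  A = -1 − 3·47 = -142
A: 1157 − (-142) = 1299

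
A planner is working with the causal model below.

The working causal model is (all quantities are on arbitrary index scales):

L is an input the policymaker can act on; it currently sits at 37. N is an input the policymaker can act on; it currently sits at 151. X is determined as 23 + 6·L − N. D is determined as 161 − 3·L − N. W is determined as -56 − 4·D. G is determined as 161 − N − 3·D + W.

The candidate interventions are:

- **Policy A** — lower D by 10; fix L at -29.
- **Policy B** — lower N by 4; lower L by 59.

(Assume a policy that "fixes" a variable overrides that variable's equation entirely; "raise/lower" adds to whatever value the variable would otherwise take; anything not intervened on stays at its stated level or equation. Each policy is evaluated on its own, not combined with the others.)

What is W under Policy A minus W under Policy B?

-28

Policy A (D − 10, L := -29):
  L = -29
  N = 151
  D = 161 − 3·(-29) − 151 (−10 from intervention) = 87
  W = -56 − 4·87 = -404
Policy B (N − 4, L − 59):
  L = 37 − 59 = -22
  N = 151 − 4 = 147
  D = 161 − 3·(-22) − 147 = 80
  W = -56 − 4·80 = -376
W: -404 − (-376) = -28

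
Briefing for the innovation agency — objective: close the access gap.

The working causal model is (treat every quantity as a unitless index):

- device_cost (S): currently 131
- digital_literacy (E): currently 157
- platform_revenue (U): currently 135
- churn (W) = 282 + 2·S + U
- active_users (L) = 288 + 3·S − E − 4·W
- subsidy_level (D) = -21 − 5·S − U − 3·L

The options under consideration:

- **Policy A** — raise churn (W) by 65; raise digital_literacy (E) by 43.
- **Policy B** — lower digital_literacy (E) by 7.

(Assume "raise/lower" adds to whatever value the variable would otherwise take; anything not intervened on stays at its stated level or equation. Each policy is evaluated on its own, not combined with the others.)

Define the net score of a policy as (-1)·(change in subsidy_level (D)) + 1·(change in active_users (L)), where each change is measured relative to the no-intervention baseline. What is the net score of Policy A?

-1212

Baseline:
  S = 131
  E = 157
  U = 135
  W = 282 + 2·131 + 135 = 679
  L = 288 + 3·131 − 157 − 4·679 = -2192
  D = -21 − 5·131 − 135 − 3·(-2192) = 5765
Policy A (W + 65, E + 43):
  S = 131
  E = 157 + 43 = 200
  U = 135
  W = 282 + 2·131 + 135 (+65 from intervention) = 744
  L = 288 + 3·131 − 200 − 4·744 = -2495
  D = -21 − 5·131 − 135 − 3·(-2495) = 6674
ΔD = 6674 − 5765 = 909; ΔL = -2495 − (-2192) = -303
Score = (-1)·909 + 1·(-303) = -1212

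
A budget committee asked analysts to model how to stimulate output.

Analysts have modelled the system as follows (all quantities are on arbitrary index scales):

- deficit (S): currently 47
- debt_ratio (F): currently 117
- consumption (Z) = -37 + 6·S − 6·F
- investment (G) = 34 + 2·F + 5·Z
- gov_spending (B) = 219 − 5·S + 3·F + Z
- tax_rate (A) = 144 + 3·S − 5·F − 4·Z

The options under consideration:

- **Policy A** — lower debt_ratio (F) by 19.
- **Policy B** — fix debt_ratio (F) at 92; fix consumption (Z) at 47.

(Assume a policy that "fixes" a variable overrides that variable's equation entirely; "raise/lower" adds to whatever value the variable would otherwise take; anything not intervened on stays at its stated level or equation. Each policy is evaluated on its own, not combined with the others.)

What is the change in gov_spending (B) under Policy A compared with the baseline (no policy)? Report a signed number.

Baseline:
  S = 47
  F = 117
  Z = -37 + 6·47 − 6·117 = -457
  B = 219 − 5·47 + 3·117 + (-457) = -122
Policy A (F − 19):
  S = 47
  F = 117 − 19 = 98
  Z = -37 + 6·47 − 6·98 = -343
  B = 219 − 5·47 + 3·98 + (-343) = -65
Change in B: -65 − (-122) = 57

57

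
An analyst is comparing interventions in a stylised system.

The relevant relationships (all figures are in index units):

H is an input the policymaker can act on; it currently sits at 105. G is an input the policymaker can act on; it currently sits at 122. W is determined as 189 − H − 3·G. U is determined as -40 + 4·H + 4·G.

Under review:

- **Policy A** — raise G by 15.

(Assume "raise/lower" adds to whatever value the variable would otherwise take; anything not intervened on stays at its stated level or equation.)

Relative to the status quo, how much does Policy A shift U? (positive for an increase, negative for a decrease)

60

Baseline:
  H = 105
  G = 122
  U = -40 + 4·105 + 4·122 = 868
Policy A (G + 15):
  H = 105
  G = 122 + 15 = 137
  U = -40 + 4·105 + 4·137 = 928
Change in U: 928 − 868 = 60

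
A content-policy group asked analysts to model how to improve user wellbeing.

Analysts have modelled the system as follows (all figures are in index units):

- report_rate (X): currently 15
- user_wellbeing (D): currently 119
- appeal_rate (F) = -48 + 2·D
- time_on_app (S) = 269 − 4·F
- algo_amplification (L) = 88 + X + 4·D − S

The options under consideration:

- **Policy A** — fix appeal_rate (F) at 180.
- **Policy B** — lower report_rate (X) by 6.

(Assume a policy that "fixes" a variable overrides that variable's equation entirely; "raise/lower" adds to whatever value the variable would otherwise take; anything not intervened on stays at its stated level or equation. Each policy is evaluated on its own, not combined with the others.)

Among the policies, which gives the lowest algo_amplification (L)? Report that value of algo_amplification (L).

Policy A (F := 180):
  X = 15
  D = 119
  F = 180
  S = 269 − 4·180 = -451
  L = 88 + 15 + 4·119 − (-451) = 1030
Policy B (X − 6):
  X = 15 − 6 = 9
  D = 119
  F = -48 + 2·119 = 190
  S = 269 − 4·190 = -491
  L = 88 + 9 + 4·119 − (-491) = 1064
Comparing — Policy A: L=1030, Policy B: L=1064. Lowest is 1030 (Policy A).

1030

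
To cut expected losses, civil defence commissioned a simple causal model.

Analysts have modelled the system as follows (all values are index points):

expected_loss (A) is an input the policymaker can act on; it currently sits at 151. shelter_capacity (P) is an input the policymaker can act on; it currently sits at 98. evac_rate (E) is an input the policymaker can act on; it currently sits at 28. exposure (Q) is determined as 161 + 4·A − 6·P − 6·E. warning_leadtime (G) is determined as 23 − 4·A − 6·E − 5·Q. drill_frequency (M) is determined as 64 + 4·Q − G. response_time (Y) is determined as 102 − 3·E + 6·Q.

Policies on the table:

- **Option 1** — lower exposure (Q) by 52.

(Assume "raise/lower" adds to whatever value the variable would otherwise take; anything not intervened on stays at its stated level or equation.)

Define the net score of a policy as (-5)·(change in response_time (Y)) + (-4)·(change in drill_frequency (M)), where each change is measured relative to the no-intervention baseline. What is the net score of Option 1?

Baseline:
  A = 151
  P = 98
  E = 28
  Q = 161 + 4·151 − 6·98 − 6·28 = 9
  G = 23 − 4·151 − 6·28 − 5·9 = -794
  M = 64 + 4·9 − (-794) = 894
  Y = 102 − 3·28 + 6·9 = 72
Option 1 (Q − 52):
  A = 151
  P = 98
  E = 28
  Q = 161 + 4·151 − 6·98 − 6·28 (−52 from intervention) = -43
  G = 23 − 4·151 − 6·28 − 5·(-43) = -534
  M = 64 + 4·(-43) − (-534) = 426
  Y = 102 − 3·28 + 6·(-43) = -240
ΔY = -240 − 72 = -312; ΔM = 426 − 894 = -468
Score = (-5)·(-312) + (-4)·(-468) = 3432

3432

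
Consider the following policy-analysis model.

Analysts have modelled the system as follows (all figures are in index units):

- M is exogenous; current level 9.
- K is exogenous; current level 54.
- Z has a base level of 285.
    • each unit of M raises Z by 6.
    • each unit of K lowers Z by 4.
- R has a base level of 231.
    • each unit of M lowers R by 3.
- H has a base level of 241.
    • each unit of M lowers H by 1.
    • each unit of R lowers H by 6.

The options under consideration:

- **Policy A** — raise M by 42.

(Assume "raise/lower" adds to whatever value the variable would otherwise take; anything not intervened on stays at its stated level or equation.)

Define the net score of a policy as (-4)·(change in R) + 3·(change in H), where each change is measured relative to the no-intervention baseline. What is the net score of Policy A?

Baseline:
  M = 9
  R = 231 − 3·9 = 204
  H = 241 − 9 − 6·204 = -992
Policy A (M + 42):
  M = 9 + 42 = 51
  R = 231 − 3·51 = 78
  H = 241 − 51 − 6·78 = -278
ΔR = 78 − 204 = -126; ΔH = -278 − (-992) = 714
Score = (-4)·(-126) + 3·714 = 2646

2646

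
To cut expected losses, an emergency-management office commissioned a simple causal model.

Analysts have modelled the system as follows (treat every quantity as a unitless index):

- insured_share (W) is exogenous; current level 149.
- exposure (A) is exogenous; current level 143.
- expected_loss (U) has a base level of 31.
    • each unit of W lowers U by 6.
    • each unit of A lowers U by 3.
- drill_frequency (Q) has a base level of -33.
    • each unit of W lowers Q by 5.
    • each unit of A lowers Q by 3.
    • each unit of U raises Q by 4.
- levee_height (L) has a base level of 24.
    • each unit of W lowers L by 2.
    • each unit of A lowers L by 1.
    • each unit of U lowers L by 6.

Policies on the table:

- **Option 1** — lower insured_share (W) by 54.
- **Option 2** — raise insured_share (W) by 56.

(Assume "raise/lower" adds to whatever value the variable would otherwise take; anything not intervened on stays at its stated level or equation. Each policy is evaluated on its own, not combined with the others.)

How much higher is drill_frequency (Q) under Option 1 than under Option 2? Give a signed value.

3190

Option 1 (W − 54):
  W = 149 − 54 = 95
  A = 143
  U = 31 − 6·95 − 3·143 = -968
  Q = -33 − 5·95 − 3·143 + 4·(-968) = -4809
Option 2 (W + 56):
  W = 149 + 56 = 205
  A = 143
  U = 31 − 6·205 − 3·143 = -1628
  Q = -33 − 5·205 − 3·143 + 4·(-1628) = -7999
Q: -4809 − (-7999) = 3190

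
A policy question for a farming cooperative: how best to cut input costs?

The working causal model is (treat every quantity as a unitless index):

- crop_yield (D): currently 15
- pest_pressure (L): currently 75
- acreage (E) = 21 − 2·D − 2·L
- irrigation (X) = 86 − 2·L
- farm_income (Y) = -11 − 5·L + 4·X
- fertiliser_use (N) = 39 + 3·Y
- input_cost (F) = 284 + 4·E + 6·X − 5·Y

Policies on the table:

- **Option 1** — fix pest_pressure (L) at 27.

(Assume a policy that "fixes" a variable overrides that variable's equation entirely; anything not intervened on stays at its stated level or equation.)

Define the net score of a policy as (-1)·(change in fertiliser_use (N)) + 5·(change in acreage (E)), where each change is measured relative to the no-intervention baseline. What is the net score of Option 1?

-1392

Baseline:
  D = 15
  L = 75
  E = 21 − 2·15 − 2·75 = -159
  X = 86 − 2·75 = -64
  Y = -11 − 5·75 + 4·(-64) = -642
  N = 39 + 3·(-642) = -1887
Option 1 (L := 27):
  D = 15
  L = 27
  E = 21 − 2·15 − 2·27 = -63
  X = 86 − 2·27 = 32
  Y = -11 − 5·27 + 4·32 = -18
  N = 39 + 3·(-18) = -15
ΔN = -15 − (-1887) = 1872; ΔE = -63 − (-159) = 96
Score = (-1)·1872 + 5·96 = -1392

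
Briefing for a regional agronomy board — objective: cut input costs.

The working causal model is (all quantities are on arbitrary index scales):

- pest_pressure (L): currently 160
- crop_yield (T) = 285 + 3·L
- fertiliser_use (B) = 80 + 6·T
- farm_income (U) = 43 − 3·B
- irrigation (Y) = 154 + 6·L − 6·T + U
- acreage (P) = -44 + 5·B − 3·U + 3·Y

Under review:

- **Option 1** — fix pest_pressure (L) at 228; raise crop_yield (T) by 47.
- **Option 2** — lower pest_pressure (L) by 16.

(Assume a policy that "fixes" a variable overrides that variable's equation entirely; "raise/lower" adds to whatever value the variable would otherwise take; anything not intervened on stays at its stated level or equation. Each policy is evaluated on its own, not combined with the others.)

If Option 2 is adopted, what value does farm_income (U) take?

-13103

Option 2 (L − 16):
  L = 160 − 16 = 144
  T = 285 + 3·144 = 717
  B = 80 + 6·717 = 4382
  U = 43 − 3·4382 = -13103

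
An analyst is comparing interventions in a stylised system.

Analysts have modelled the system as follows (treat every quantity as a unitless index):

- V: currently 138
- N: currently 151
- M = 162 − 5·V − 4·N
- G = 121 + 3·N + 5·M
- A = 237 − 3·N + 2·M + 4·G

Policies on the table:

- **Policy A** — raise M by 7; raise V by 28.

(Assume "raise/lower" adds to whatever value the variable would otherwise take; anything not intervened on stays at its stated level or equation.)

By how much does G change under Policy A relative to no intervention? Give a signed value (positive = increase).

-665

Baseline:
  V = 138
  N = 151
  M = 162 − 5·138 − 4·151 = -1132
  G = 121 + 3·151 + 5·(-1132) = -5086
Policy A (M + 7, V + 28):
  V = 138 + 28 = 166
  N = 151
  M = 162 − 5·166 − 4·151 (+7 from intervention) = -1265
  G = 121 + 3·151 + 5·(-1265) = -5751
Change in G: -5751 − (-5086) = -665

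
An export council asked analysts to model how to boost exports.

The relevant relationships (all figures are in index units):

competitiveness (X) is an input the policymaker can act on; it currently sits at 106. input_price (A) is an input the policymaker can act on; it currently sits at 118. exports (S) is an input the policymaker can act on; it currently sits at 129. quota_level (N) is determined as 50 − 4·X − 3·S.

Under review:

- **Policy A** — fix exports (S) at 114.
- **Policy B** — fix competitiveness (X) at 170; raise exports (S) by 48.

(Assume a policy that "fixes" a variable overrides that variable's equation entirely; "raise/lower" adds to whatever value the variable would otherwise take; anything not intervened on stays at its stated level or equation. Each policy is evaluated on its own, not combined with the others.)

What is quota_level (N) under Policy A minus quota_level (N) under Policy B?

445

Policy A (S := 114):
  X = 106
  S = 114
  N = 50 − 4·106 − 3·114 = -716
Policy B (X := 170, S + 48):
  X = 170
  S = 129 + 48 = 177
  N = 50 − 4·170 − 3·177 = -1161
N: -716 − (-1161) = 445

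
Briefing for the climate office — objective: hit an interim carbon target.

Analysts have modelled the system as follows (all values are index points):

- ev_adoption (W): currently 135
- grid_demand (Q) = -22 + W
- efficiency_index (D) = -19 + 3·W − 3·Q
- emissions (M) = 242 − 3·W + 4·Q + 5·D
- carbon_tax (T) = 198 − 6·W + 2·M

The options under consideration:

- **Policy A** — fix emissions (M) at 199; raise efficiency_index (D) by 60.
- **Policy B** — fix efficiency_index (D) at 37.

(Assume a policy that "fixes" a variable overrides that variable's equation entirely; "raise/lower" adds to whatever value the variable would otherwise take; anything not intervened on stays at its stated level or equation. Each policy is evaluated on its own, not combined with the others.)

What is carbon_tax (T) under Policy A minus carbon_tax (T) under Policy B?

-550

Policy A (M := 199, D + 60):
  W = 135
  Q = -22 + 135 = 113
  D = -19 + 3·135 − 3·113 (+60 from intervention) = 107
  M = 199
  T = 198 − 6·135 + 2·199 = -214
Policy B (D := 37):
  W = 135
  Q = -22 + 135 = 113
  D = 37
  M = 242 − 3·135 + 4·113 + 5·37 = 474
  T = 198 − 6·135 + 2·474 = 336
T: -214 − 336 = -550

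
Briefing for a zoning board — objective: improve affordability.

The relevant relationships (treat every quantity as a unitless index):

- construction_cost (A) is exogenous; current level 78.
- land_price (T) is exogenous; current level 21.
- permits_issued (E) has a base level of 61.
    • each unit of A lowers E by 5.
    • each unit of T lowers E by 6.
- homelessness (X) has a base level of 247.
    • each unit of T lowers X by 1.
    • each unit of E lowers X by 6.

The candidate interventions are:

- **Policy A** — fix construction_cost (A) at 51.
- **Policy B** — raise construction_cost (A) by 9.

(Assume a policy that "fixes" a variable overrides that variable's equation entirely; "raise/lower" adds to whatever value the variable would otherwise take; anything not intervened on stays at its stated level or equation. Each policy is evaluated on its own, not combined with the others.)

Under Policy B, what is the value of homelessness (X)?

Policy B (A + 9):
  A = 78 + 9 = 87
  T = 21
  E = 61 − 5·87 − 6·21 = -500
  X = 247 − 21 − 6·(-500) = 3226

3226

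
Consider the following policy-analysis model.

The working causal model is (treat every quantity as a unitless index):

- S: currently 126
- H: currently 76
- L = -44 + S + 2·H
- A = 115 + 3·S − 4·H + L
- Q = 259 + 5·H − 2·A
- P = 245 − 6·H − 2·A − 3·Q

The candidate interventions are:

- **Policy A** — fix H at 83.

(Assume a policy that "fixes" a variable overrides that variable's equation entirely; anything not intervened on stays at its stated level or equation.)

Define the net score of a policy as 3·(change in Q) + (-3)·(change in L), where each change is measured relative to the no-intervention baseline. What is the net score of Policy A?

Baseline:
  S = 126
  H = 76
  L = -44 + 126 + 2·76 = 234
  A = 115 + 3·126 − 4·76 + 234 = 423
  Q = 259 + 5·76 − 2·423 = -207
Policy A (H := 83):
  S = 126
  H = 83
  L = -44 + 126 + 2·83 = 248
  A = 115 + 3·126 − 4·83 + 248 = 409
  Q = 259 + 5·83 − 2·409 = -144
ΔQ = -144 − (-207) = 63; ΔL = 248 − 234 = 14
Score = 3·63 + (-3)·14 = 147

147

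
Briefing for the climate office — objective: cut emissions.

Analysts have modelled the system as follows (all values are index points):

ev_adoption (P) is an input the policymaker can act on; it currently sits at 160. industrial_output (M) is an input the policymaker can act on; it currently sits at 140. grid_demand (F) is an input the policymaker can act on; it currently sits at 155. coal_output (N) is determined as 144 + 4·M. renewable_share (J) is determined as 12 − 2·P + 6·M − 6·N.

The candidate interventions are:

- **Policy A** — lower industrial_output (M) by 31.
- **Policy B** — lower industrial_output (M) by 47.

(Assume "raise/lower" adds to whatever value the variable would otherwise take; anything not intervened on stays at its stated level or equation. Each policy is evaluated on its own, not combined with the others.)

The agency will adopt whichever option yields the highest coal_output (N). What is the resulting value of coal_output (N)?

Policy A (M − 31):
  M = 140 − 31 = 109
  N = 144 + 4·109 = 580
Policy B (M − 47):
  M = 140 − 47 = 93
  N = 144 + 4·93 = 516
Comparing — Policy A: N=580, Policy B: N=516. Highest is 580 (Policy A).

580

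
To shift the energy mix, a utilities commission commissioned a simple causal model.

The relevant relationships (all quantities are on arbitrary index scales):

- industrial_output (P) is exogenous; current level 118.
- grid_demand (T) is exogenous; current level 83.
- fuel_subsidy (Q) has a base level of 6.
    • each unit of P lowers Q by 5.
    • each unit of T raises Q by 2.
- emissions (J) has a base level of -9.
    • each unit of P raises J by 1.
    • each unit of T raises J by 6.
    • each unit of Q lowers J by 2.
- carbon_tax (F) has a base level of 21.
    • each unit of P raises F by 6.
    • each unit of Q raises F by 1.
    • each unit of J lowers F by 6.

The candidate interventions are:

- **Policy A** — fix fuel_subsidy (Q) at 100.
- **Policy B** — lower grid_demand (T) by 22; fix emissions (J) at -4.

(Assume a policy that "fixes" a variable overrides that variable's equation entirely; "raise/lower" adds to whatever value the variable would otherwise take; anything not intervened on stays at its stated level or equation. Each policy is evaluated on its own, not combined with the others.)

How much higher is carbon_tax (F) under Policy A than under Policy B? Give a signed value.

Policy A (Q := 100):
  P = 118
  T = 83
  Q = 100
  J = -9 + 118 + 6·83 − 2·100 = 407
  F = 21 + 6·118 + 100 − 6·407 = -1613
Policy B (T − 22, J := -4):
  P = 118
  T = 83 − 22 = 61
  Q = 6 − 5·118 + 2·61 = -462
  J = -4
  F = 21 + 6·118 + (-462) − 6·(-4) = 291
F: -1613 − 291 = -1904

-1904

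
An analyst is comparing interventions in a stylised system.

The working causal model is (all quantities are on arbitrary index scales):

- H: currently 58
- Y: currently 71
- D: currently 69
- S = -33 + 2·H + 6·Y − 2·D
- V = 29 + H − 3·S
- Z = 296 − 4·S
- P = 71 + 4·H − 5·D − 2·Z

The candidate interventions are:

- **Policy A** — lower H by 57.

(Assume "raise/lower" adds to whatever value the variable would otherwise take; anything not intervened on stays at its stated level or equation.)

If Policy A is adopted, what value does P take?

Policy A (H − 57):
  H = 58 − 57 = 1
  Y = 71
  D = 69
  S = -33 + 2·1 + 6·71 − 2·69 = 257
  Z = 296 − 4·257 = -732
  P = 71 + 4·1 − 5·69 − 2·(-732) = 1194

1194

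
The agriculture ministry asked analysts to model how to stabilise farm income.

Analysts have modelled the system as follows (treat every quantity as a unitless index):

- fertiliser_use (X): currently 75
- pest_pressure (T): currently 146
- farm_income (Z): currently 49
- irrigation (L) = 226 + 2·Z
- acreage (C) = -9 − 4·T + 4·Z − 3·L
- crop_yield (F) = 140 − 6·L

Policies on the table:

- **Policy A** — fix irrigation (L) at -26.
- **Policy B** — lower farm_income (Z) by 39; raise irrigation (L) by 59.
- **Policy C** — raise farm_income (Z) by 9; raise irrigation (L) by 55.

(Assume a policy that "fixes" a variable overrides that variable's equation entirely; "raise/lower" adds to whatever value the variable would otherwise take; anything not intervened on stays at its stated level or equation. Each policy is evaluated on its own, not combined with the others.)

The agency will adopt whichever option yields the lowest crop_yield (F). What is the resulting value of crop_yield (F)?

-2242

Policy A (L := -26):
  Z = 49
  L = -26
  F = 140 − 6·(-26) = 296
Policy B (Z − 39, L + 59):
  Z = 49 − 39 = 10
  L = 226 + 2·10 (+59 from intervention) = 305
  F = 140 − 6·305 = -1690
Policy C (Z + 9, L + 55):
  Z = 49 + 9 = 58
  L = 226 + 2·58 (+55 from intervention) = 397
  F = 140 − 6·397 = -2242
Comparing — Policy A: F=296, Policy B: F=-1690, Policy C: F=-2242. Lowest is -2242 (Policy C).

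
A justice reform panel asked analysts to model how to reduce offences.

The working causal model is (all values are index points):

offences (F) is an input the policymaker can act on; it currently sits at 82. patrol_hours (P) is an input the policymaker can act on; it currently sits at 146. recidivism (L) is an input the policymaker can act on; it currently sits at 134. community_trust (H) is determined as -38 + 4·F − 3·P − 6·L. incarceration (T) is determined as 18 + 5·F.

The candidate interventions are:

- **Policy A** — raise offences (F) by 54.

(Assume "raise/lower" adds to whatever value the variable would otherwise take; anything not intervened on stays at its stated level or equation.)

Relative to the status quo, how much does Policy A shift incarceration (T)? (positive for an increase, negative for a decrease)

Baseline:
  F = 82
  T = 18 + 5·82 = 428
Policy A (F + 54):
  F = 82 + 54 = 136
  T = 18 + 5·136 = 698
Change in T: 698 − 428 = 270

270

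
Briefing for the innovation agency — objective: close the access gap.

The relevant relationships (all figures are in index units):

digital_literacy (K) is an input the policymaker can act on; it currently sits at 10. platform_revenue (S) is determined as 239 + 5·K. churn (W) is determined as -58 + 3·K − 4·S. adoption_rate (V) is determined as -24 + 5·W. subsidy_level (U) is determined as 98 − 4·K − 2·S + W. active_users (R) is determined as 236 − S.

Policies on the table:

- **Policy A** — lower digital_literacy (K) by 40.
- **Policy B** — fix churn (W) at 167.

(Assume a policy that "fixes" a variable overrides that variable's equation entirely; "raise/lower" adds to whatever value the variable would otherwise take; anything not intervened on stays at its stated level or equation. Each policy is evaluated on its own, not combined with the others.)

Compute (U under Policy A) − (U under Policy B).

-111

Policy A (K − 40):
  K = 10 − 40 = -30
  S = 239 + 5·(-30) = 89
  W = -58 + 3·(-30) − 4·89 = -504
  U = 98 − 4·(-30) − 2·89 + (-504) = -464
Policy B (W := 167):
  K = 10
  S = 239 + 5·10 = 289
  W = 167
  U = 98 − 4·10 − 2·289 + 167 = -353
U: -464 − (-353) = -111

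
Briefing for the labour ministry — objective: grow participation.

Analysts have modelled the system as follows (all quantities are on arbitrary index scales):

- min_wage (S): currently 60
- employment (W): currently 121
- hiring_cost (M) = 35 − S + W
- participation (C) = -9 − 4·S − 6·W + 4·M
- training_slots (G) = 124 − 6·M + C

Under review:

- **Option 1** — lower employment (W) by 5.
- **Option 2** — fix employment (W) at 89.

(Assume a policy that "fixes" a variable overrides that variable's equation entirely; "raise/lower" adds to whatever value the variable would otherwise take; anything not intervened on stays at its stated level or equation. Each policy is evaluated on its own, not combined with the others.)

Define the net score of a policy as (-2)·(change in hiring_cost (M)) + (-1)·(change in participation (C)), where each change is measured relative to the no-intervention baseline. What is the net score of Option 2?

Baseline:
  S = 60
  W = 121
  M = 35 − 60 + 121 = 96
  C = -9 − 4·60 − 6·121 + 4·96 = -591
Option 2 (W := 89):
  S = 60
  W = 89
  M = 35 − 60 + 89 = 64
  C = -9 − 4·60 − 6·89 + 4·64 = -527
ΔM = 64 − 96 = -32; ΔC = -527 − (-591) = 64
Score = (-2)·(-32) + (-1)·64 = 0

0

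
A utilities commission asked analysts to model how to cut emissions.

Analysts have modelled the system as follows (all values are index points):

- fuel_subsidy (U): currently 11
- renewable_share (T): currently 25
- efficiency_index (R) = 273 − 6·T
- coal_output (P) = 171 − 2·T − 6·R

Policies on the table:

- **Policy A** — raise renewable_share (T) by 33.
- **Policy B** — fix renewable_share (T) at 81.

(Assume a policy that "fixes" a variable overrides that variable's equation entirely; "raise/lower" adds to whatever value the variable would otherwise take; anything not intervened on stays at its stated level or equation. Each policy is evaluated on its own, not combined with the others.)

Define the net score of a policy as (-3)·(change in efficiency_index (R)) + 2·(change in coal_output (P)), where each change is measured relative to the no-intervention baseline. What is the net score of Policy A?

Baseline:
  T = 25
  R = 273 − 6·25 = 123
  P = 171 − 2·25 − 6·123 = -617
Policy A (T + 33):
  T = 25 + 33 = 58
  R = 273 − 6·58 = -75
  P = 171 − 2·58 − 6·(-75) = 505
ΔR = -75 − 123 = -198; ΔP = 505 − (-617) = 1122
Score = (-3)·(-198) + 2·1122 = 2838

2838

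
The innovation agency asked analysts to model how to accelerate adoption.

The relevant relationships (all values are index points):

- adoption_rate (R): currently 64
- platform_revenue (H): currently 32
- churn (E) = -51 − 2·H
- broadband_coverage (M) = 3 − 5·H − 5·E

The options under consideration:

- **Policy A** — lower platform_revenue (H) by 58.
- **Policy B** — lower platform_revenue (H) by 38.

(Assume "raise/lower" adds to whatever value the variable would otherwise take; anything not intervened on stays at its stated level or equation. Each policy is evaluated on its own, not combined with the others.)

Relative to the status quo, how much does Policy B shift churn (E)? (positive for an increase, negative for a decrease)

76

Baseline:
  H = 32
  E = -51 − 2·32 = -115
Policy B (H − 38):
  H = 32 − 38 = -6
  E = -51 − 2·(-6) = -39
Change in E: -39 − (-115) = 76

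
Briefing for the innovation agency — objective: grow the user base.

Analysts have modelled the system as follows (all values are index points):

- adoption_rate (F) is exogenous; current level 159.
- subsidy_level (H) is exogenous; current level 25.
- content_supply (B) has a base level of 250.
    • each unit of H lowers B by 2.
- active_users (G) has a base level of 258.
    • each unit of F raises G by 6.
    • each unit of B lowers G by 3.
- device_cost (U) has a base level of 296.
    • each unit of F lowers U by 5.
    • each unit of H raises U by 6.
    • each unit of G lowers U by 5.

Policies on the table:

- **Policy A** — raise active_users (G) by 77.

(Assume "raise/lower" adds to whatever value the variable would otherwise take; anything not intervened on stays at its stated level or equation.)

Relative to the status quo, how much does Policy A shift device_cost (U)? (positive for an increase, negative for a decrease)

Baseline:
  F = 159
  H = 25
  B = 250 − 2·25 = 200
  G = 258 + 6·159 − 3·200 = 612
  U = 296 − 5·159 + 6·25 − 5·612 = -3409
Policy A (G + 77):
  F = 159
  H = 25
  B = 250 − 2·25 = 200
  G = 258 + 6·159 − 3·200 (+77 from intervention) = 689
  U = 296 − 5·159 + 6·25 − 5·689 = -3794
Change in U: -3794 − (-3409) = -385

-385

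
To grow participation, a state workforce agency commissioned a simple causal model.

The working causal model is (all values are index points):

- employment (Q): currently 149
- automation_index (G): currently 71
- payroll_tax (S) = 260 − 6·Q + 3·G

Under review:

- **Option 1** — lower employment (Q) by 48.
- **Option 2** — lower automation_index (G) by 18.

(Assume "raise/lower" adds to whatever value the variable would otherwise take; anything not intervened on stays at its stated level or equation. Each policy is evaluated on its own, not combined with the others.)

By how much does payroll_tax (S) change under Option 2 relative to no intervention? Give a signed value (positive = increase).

-54

Baseline:
  Q = 149
  G = 71
  S = 260 − 6·149 + 3·71 = -421
Option 2 (G − 18):
  Q = 149
  G = 71 − 18 = 53
  S = 260 − 6·149 + 3·53 = -475
Change in S: -475 − (-421) = -54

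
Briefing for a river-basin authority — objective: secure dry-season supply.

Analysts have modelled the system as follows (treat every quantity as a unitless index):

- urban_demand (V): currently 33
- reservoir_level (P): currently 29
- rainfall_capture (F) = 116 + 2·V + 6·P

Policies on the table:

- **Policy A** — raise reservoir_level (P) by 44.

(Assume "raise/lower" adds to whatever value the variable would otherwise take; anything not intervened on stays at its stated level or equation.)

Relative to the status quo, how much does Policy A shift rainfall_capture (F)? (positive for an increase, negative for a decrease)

264

Baseline:
  V = 33
  P = 29
  F = 116 + 2·33 + 6·29 = 356
Policy A (P + 44):
  V = 33
  P = 29 + 44 = 73
  F = 116 + 2·33 + 6·73 = 620
Change in F: 620 − 356 = 264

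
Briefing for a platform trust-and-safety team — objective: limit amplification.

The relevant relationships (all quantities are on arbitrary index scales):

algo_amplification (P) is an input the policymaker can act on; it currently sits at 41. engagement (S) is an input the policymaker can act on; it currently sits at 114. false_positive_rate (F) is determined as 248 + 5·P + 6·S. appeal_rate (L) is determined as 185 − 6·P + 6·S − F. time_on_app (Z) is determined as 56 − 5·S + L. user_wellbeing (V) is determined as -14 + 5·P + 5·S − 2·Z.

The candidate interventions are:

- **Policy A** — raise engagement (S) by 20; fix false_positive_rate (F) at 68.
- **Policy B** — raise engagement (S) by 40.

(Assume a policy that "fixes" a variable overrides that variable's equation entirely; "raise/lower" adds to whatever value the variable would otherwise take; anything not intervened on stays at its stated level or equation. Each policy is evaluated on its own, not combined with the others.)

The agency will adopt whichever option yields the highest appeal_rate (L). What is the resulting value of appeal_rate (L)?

675

Policy A (S + 20, F := 68):
  P = 41
  S = 114 + 20 = 134
  F = 68
  L = 185 − 6·41 + 6·134 − 68 = 675
Policy B (S + 40):
  P = 41
  S = 114 + 40 = 154
  F = 248 + 5·41 + 6·154 = 1377
  L = 185 − 6·41 + 6·154 − 1377 = -514
Comparing — Policy A: L=675, Policy B: L=-514. Highest is 675 (Policy A).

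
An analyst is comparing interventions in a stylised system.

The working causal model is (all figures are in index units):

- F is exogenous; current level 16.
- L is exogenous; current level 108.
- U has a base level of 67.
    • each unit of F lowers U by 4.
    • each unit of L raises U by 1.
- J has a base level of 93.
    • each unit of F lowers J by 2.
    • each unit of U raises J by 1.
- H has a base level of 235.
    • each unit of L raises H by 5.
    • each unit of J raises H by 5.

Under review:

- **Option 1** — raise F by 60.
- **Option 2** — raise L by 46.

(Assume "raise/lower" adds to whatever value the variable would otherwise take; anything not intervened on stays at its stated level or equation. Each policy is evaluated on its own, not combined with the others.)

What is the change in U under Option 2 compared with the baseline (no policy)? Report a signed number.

46

Baseline:
  F = 16
  L = 108
  U = 67 − 4·16 + 108 = 111
Option 2 (L + 46):
  F = 16
  L = 108 + 46 = 154
  U = 67 − 4·16 + 154 = 157
Change in U: 157 − 111 = 46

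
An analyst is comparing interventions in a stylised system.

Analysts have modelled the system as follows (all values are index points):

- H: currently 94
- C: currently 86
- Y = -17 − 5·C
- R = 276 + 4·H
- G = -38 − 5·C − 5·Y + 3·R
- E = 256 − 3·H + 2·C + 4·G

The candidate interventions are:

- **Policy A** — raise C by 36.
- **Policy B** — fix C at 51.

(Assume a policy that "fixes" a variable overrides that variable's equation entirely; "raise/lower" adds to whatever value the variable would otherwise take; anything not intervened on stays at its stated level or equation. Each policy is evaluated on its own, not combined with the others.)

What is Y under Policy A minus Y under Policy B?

Policy A (C + 36):
  C = 86 + 36 = 122
  Y = -17 − 5·122 = -627
Policy B (C := 51):
  C = 51
  Y = -17 − 5·51 = -272
Y: -627 − (-272) = -355

-355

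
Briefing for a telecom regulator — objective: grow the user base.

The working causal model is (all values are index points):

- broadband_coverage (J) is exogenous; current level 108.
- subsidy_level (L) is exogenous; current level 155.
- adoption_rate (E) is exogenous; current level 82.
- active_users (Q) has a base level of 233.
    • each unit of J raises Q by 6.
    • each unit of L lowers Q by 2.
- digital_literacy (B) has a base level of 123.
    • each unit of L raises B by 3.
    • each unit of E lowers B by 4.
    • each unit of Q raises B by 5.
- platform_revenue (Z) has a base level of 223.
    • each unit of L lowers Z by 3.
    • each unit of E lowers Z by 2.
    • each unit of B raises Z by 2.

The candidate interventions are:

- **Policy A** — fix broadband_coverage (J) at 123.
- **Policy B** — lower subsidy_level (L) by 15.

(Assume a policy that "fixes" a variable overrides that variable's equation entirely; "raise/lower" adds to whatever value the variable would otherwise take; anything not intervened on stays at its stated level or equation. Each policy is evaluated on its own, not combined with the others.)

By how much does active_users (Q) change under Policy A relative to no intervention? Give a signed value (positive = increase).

Baseline:
  J = 108
  L = 155
  Q = 233 + 6·108 − 2·155 = 571
Policy A (J := 123):
  J = 123
  L = 155
  Q = 233 + 6·123 − 2·155 = 661
Change in Q: 661 − 571 = 90

90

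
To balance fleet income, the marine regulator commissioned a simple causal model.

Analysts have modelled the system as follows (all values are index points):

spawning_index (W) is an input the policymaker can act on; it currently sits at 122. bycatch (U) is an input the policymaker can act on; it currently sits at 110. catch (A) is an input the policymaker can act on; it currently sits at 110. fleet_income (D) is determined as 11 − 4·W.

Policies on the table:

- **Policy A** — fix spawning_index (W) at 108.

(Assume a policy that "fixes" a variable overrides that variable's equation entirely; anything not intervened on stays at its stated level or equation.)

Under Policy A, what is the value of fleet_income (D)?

Policy A (W := 108):
  W = 108
  D = 11 − 4·108 = -421

-421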